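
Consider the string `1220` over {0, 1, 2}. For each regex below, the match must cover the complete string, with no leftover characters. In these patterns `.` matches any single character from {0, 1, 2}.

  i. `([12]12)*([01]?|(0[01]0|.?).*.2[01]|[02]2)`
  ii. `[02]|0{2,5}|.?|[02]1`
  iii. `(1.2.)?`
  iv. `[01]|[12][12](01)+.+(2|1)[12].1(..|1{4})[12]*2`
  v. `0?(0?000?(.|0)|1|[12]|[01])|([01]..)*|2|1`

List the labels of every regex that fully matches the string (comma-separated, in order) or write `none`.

i → match
ii → no match
iii → match
iv → no match
v → no match

i, iii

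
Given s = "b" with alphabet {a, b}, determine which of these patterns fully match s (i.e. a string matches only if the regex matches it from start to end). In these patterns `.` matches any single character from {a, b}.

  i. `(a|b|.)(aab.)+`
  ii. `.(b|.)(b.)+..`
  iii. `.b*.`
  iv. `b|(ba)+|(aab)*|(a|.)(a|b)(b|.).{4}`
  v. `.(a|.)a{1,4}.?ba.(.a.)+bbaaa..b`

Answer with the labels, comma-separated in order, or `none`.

iv

i → no match
ii → no match
iii → no match
iv → match
v → no match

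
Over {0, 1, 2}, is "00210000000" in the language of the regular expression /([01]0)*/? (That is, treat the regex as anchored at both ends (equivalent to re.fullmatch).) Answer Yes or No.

No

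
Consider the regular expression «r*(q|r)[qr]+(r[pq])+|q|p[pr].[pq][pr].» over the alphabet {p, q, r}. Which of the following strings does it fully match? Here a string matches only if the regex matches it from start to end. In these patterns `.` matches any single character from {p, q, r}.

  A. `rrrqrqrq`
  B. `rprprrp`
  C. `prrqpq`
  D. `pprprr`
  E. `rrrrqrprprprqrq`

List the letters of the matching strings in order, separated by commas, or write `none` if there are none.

A, C, D, E

A → match
B → no match
C → match
D → match
E → match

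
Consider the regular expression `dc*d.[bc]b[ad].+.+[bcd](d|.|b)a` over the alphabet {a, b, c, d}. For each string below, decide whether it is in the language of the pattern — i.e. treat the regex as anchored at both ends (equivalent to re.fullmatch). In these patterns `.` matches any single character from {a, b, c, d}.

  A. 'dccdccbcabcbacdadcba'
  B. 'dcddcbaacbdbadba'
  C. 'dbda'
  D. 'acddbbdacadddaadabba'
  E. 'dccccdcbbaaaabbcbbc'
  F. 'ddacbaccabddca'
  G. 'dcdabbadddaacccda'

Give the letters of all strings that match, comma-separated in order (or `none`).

B, F, G

A → no match
B → match
C → no match
D → no match — must start with 'd'
E → no match — must end with 'a'
F → match
G → match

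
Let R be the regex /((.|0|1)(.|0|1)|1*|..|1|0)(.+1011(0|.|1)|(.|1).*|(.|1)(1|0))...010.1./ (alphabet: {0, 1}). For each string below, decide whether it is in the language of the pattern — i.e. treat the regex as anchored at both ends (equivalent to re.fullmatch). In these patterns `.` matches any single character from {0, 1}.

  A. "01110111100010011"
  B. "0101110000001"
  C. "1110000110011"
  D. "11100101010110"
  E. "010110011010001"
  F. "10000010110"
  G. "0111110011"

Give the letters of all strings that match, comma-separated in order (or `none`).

A, D, F

A → match
B → no match
C → no match
D → match
E → no match
F. "10000010110" → match
G. "0111110011" → no match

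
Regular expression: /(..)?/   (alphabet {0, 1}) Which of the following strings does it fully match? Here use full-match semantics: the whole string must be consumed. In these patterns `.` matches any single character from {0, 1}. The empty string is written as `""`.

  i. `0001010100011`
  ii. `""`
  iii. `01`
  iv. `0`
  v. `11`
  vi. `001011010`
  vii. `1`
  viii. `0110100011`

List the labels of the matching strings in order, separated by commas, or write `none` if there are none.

i → no match
ii → match
iii → match
iv → no match
v → match
vi → no match
vii → no match
viii → no match

ii, iii, v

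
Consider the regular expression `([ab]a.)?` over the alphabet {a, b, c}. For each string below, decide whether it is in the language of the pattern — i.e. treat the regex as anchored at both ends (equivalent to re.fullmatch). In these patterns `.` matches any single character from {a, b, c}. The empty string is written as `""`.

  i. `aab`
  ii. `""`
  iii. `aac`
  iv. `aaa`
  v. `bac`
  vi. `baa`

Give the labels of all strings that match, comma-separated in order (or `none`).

i, ii, iii, iv, v, vi

i → match
ii → match
iii → match
iv → match
v → match
vi → match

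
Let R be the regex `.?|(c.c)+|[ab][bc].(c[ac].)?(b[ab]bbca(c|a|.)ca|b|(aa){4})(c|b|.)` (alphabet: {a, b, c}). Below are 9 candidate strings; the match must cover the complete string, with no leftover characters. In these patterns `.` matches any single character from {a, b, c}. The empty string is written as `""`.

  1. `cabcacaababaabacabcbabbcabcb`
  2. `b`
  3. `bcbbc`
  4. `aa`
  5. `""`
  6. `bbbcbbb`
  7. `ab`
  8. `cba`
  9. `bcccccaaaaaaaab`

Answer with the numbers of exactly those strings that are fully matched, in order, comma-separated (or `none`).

1 → no match
2. `b` → match
3. `bcbbc` → match
4. `aa` → no match
5. `""` → match
6. `bbbcbbb` → no match
7. `ab` → no match
8. `cba` → no match
9 → match

2, 3, 5, 9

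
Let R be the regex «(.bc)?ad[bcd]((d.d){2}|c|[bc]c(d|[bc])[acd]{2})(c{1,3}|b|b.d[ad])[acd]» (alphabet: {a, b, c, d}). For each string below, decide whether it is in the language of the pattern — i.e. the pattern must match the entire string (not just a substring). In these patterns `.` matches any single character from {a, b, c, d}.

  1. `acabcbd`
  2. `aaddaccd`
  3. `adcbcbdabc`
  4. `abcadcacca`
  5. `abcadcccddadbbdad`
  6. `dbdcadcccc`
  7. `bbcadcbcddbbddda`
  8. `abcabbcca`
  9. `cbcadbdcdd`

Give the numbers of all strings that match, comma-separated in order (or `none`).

1 → no match
2 → no match
3 → match
4 → no match
5 → no match
6 → no match
7 → no match
8 → no match
9 → no match

3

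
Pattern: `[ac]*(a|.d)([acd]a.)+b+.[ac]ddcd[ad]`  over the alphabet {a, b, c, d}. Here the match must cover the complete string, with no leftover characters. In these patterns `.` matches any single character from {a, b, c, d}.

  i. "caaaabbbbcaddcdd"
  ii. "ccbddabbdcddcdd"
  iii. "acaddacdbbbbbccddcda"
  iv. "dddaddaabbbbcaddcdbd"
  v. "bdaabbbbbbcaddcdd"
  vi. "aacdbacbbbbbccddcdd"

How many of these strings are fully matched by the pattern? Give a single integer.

3

i → match
ii → match
iii → no match
iv → no match
v → match
vi → no match
Total matched: 3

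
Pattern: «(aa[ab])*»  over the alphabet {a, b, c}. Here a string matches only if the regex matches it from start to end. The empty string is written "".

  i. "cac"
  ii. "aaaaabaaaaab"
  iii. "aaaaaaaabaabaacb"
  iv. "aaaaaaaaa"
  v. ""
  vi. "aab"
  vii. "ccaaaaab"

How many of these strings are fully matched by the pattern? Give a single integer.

4

i → no match
ii → match
iii → no match
iv → match
v → match
vi → match
vii → no match
Total matched: 4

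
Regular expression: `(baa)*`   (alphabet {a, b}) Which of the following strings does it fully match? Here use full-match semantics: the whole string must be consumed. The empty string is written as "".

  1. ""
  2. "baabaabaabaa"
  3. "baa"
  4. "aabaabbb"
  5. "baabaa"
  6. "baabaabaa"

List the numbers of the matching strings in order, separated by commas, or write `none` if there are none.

1, 2, 3, 5, 6

1 → match
2 → match
3 → match
4 → no match
5 → match
6 → match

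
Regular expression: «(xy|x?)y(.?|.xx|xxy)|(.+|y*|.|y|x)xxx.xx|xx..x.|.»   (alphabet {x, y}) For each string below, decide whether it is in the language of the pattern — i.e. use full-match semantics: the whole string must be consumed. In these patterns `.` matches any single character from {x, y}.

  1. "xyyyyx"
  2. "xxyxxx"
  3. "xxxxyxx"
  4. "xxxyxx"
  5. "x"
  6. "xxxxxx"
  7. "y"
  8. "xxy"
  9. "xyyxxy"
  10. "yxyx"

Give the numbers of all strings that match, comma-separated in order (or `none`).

2, 3, 4, 5, 6, 7, 9

1 → no match
2 → match
3 → match
4 → match
5 → match
6 → match
7 → match
8 → no match
9 → match
10 → no match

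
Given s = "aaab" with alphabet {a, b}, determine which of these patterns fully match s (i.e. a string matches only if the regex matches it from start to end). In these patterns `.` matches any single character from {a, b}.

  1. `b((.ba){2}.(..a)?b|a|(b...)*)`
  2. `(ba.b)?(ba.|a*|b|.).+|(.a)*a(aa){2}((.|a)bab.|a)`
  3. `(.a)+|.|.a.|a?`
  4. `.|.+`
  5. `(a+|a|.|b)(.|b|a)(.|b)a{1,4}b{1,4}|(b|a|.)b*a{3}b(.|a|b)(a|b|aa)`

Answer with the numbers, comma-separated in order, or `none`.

1 → no match — must start with "b"
2 → match
3 → no match
4 → match
5 → no match

2, 4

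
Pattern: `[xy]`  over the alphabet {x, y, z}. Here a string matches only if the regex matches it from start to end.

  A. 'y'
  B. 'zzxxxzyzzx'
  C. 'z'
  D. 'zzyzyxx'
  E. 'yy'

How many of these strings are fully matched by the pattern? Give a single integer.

1

A. 'y' → match
B. 'zzxxxzyzzx' → no match
C. 'z' → no match
D. 'zzyzyxx' → no match
E. 'yy' → no match
Total matched: 1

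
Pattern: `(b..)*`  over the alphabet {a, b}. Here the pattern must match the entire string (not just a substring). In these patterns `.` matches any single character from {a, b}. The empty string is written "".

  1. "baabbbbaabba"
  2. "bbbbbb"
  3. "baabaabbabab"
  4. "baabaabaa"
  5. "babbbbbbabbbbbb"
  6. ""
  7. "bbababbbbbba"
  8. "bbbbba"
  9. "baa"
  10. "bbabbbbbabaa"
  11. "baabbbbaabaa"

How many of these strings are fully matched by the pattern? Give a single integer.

1. "baabbbbaabba" → match
2. "bbbbbb" → match
3. "baabaabbabab" → match
4. "baabaabaa" → match
5 → match
6. "" → match
7. "bbababbbbbba" → match
8. "bbbbba" → match
9. "baa" → match
10. "bbabbbbbabaa" → match
11. "baabbbbaabaa" → match
Total matched: 11

11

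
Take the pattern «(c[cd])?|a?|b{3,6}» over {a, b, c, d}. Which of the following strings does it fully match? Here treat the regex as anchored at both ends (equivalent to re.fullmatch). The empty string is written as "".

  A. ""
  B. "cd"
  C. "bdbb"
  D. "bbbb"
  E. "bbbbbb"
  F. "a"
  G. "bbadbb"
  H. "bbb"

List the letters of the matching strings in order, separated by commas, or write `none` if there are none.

A → match
B → match
C → no match
D → match
E → match
F → match
G → no match
H → match

A, B, D, E, F, H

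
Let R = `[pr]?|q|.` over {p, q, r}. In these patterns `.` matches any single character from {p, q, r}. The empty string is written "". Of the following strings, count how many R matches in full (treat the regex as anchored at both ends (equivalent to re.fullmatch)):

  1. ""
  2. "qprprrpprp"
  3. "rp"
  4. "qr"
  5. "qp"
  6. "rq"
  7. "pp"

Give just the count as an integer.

1

1. "" → match
2. "qprprrpprp" → no match
3. "rp" → no match
4. "qr" → no match
5. "qp" → no match
6. "rq" → no match
7. "pp" → no match
Total matched: 1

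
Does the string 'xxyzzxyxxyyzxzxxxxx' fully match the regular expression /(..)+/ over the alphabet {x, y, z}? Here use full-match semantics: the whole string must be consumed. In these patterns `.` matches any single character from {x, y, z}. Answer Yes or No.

No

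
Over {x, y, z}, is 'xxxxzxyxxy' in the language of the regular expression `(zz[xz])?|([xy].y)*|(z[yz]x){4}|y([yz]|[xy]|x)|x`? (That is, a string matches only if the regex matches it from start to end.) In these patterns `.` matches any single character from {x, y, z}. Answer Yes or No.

No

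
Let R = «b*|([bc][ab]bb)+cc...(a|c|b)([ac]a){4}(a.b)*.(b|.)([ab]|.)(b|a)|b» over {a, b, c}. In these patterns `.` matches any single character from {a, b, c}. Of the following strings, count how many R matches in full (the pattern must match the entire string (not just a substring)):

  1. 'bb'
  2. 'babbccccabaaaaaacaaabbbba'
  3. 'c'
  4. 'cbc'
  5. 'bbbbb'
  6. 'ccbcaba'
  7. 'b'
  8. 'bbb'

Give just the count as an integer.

1 → match
2 → match
3 → no match
4 → no match
5 → match
6 → no match
7 → match
8 → match
Total matched: 5

5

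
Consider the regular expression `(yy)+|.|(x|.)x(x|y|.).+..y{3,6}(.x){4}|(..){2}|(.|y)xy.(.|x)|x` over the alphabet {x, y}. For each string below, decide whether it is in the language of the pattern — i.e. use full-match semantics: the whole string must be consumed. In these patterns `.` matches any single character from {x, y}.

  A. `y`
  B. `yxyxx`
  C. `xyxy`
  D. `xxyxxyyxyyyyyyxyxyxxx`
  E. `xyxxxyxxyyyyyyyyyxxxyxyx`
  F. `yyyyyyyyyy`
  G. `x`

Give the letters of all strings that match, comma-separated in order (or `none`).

A → match
B → match
C → match
D → match
E → no match
F → match
G → match

A, B, C, D, F, G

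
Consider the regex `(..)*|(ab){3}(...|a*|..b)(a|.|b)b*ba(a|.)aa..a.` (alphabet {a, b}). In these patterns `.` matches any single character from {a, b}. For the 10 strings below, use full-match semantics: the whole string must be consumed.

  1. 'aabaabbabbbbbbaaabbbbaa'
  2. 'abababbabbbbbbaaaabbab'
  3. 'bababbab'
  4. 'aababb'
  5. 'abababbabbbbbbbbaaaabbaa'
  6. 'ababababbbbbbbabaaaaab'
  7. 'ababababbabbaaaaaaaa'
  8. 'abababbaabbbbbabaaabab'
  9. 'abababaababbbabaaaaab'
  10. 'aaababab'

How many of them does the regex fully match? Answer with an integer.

1 → no match
2 → match
3. 'bababbab' → match
4. 'aababb' → match
5 → match
6 → match
7 → match
8 → match
9 → match
10. 'aaababab' → match
Total matched: 9

9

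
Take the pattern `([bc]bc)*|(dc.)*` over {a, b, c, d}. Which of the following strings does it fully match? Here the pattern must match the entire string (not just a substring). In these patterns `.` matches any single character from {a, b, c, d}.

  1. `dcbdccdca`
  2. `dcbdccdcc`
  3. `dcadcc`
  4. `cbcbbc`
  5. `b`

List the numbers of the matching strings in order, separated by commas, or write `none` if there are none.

1, 2, 3, 4

1. `dcbdccdca` → match
2. `dcbdccdcc` → match
3. `dcadcc` → match
4. `cbcbbc` → match
5. `b` → no match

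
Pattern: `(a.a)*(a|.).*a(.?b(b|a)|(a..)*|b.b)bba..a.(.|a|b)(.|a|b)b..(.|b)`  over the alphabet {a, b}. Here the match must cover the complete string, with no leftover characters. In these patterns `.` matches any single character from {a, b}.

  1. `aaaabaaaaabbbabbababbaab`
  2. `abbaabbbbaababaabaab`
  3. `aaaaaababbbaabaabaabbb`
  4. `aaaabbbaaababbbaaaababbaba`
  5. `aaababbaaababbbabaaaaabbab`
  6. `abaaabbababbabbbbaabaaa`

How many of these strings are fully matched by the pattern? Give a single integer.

1 → match
2 → match
3 → no match
4 → match
5 → match
6 → no match
Total matched: 4

4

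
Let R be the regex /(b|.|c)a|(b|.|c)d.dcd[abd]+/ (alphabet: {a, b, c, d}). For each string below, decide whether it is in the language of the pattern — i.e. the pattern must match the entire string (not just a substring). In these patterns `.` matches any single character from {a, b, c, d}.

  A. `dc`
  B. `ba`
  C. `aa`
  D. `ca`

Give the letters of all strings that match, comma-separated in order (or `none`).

B, C, D

A → no match
B → match
C → match
D → match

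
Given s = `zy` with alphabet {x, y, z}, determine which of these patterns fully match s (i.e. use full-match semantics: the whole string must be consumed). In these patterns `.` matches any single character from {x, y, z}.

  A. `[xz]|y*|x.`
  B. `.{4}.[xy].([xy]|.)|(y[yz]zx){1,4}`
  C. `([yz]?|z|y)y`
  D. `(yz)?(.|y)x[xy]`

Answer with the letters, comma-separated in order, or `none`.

C

A → no match
B → no match
C → match
D → no match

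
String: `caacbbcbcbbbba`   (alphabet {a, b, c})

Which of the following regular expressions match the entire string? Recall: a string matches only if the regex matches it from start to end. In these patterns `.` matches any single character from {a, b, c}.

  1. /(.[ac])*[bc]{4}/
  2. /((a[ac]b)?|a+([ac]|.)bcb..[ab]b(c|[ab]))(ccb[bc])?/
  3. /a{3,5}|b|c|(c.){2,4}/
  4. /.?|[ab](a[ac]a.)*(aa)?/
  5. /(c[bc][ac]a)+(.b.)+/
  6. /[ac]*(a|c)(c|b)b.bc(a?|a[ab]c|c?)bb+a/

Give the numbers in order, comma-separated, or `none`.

6

1 → no match
2 → no match
3 → no match
4 → no match
5 → no match
6 → match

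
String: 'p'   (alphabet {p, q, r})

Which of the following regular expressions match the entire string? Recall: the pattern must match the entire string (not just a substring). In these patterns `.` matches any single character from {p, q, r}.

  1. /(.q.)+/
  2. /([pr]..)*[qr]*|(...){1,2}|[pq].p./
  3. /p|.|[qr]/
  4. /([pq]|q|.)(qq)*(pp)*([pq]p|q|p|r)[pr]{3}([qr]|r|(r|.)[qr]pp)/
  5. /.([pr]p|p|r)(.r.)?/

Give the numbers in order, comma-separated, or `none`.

1 → no match
2 → no match
3 → match
4 → no match
5 → no match

3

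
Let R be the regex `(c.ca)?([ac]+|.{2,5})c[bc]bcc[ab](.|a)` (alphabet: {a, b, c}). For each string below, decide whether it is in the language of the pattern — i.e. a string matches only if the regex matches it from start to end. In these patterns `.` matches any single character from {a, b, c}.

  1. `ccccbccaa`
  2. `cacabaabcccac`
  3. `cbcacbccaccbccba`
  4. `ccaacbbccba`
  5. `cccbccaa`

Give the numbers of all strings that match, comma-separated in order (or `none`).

1, 3, 4, 5

1. `ccccbccaa` → match
2 → no match
3 → match
4. `ccaacbbccba` → match
5. `cccbccaa` → match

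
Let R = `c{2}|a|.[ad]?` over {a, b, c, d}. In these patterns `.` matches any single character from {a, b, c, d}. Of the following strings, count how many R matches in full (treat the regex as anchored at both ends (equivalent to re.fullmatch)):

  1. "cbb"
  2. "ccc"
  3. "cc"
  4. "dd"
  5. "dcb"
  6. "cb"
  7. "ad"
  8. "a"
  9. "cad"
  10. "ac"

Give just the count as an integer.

1. "cbb" → no match
2. "ccc" → no match
3. "cc" → match
4. "dd" → match
5. "dcb" → no match
6. "cb" → no match
7. "ad" → match
8. "a" → match
9. "cad" → no match
10. "ac" → no match
Total matched: 4

4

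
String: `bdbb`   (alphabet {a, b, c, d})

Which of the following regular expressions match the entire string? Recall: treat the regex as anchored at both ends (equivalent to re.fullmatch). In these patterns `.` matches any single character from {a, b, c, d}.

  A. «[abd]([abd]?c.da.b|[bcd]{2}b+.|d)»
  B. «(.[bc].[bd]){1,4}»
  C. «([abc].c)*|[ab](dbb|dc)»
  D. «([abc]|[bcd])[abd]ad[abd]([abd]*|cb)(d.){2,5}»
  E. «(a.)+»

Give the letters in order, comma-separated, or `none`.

C

A → no match
B → no match
C → match
D → no match
E → no match — must start with `a`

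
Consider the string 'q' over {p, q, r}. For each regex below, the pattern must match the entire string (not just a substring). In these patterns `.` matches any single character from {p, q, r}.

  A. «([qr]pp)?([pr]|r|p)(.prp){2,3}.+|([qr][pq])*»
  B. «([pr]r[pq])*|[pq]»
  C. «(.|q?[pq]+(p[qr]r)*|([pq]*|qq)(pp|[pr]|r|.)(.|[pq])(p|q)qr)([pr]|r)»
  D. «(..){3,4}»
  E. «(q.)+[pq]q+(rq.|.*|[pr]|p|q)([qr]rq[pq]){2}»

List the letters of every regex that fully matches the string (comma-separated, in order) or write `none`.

A → no match
B → match
C → no match
D → no match
E → no match

B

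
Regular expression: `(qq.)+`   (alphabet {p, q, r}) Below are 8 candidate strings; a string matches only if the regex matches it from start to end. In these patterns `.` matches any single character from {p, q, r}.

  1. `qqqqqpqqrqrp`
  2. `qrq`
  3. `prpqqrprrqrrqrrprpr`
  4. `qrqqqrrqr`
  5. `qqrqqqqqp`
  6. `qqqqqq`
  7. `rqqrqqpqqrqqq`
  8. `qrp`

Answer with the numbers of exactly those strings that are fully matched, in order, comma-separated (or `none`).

5, 6

1 → no match
2 → no match — must start with `qq`
3 → no match — must start with `qq`
4 → no match — must start with `qq`
5 → match
6 → match
7 → no match — must start with `qq`
8 → no match — must start with `qq`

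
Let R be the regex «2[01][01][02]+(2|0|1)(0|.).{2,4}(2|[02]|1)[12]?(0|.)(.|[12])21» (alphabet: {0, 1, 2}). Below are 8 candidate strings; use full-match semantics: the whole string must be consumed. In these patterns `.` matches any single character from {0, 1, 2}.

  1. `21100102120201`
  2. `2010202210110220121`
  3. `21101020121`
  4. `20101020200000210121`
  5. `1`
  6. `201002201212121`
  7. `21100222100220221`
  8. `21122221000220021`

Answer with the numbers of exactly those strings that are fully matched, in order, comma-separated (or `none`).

1 → no match — must end with `21`
2 → match
3. `21101020121` → no match
4 → no match
5. `1` → no match — must start with `2`
6 → match
7 → match
8 → match

2, 6, 7, 8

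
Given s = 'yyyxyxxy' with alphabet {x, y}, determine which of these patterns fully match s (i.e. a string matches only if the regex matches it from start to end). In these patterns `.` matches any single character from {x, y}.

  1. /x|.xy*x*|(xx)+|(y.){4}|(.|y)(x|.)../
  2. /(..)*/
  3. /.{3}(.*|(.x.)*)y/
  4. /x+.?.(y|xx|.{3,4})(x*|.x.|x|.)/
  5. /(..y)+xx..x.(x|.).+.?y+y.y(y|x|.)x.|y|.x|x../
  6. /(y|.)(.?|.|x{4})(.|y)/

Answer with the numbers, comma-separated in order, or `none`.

1 → no match
2 → match
3 → match
4 → no match — must start with 'x'
5 → no match
6 → no match

2, 3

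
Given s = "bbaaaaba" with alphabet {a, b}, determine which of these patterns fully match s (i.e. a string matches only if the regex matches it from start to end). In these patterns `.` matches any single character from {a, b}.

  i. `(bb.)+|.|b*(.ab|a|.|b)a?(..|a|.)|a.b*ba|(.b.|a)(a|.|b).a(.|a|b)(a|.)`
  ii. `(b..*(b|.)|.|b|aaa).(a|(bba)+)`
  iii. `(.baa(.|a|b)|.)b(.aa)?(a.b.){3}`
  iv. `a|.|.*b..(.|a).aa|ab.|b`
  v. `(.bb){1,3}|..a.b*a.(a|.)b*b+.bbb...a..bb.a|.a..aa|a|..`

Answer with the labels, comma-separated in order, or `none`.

i → match
ii → match
iii → no match
iv → no match
v → no match

i, ii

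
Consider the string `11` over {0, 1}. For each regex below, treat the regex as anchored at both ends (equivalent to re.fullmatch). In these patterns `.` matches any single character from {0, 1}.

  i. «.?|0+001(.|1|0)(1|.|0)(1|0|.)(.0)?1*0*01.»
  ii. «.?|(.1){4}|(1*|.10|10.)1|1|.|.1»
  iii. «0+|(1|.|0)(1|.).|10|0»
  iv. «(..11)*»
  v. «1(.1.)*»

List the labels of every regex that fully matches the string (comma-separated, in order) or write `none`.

i → no match
ii → match
iii → no match
iv → no match
v → no match

ii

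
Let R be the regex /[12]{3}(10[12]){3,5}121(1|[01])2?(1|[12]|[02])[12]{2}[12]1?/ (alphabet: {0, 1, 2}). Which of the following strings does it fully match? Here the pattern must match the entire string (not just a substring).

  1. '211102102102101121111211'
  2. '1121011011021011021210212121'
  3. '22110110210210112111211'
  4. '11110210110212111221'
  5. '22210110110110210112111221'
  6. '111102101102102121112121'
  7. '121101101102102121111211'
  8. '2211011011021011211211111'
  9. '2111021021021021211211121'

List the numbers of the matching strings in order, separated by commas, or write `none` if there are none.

1 → match
2 → match
3 → match
4 → match
5 → match
6 → match
7 → match
8 → match
9 → match

1, 2, 3, 4, 5, 6, 7, 8, 9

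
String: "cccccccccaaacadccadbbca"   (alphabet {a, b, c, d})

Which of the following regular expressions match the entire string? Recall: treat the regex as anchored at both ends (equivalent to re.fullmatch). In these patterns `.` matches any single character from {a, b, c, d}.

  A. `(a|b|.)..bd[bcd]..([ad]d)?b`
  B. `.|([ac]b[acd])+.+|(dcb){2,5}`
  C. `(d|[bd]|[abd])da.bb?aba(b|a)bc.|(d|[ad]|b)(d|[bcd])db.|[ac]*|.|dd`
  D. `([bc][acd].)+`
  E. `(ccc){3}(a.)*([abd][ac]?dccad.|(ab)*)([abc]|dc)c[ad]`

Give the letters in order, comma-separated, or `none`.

E

A → no match — must end with "b"
B → no match
C → no match
D → no match
E → match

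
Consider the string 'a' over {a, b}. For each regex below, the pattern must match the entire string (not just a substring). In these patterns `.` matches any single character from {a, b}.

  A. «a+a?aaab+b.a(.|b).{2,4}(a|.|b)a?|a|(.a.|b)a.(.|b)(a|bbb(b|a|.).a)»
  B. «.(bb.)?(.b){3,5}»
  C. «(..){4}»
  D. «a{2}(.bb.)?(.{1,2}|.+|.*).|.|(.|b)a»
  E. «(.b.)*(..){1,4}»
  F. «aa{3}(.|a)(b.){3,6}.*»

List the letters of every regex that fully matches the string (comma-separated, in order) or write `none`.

A → match
B → no match — must end with 'b'
C → no match
D → match
E → no match
F → no match — must start with 'aa'

A, D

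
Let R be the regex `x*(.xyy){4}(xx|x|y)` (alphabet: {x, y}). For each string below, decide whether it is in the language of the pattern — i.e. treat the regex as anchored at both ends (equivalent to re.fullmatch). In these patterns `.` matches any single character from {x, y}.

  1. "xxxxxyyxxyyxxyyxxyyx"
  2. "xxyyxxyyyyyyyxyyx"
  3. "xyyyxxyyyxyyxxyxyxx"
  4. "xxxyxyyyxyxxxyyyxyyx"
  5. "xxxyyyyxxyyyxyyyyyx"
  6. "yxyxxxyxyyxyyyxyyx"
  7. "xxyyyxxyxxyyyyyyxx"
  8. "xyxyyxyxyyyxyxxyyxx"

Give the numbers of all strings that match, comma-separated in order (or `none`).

1 → match
2 → no match
3 → no match
4 → no match
5 → no match
6 → no match
7 → no match
8 → no match

1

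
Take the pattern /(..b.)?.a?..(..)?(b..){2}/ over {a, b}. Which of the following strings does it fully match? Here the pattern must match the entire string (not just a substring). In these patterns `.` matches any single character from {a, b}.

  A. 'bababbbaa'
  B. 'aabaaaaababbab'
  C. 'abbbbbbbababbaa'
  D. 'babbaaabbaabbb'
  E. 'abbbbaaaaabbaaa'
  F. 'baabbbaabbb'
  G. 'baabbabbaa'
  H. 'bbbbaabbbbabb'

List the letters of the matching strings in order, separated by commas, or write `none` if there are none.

B, C, D, F, G

A. 'bababbbaa' → no match
B → match
C → match
D → match
E → no match
F. 'baabbbaabbb' → match
G. 'baabbabbaa' → match
H → no match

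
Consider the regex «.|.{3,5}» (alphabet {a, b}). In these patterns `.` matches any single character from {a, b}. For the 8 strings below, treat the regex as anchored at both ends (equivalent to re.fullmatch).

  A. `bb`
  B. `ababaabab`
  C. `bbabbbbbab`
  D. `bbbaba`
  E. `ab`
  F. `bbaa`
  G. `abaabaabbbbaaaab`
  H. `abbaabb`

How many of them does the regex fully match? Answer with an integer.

1

A → no match
B → no match
C → no match
D → no match
E → no match
F → match
G → no match
H → no match
Total matched: 1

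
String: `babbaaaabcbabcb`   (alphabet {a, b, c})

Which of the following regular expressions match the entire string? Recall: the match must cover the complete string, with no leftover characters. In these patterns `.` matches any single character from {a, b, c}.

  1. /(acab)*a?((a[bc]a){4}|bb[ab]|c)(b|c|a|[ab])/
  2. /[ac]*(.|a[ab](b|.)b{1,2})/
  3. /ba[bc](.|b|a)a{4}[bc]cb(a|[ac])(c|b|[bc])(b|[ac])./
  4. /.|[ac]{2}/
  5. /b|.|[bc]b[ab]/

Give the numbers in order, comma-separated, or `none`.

3

1 → no match
2 → no match
3 → match
4 → no match
5 → no match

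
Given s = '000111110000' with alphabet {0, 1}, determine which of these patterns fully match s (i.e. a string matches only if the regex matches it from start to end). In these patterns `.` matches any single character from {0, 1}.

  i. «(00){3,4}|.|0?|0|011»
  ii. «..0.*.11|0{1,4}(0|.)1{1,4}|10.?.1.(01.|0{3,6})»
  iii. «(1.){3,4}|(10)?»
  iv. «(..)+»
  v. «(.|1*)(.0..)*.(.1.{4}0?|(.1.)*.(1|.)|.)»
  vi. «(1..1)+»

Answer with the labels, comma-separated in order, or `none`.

i → no match
ii → no match
iii → no match
iv → match
v → match
vi → no match — must start with '1'

iv, v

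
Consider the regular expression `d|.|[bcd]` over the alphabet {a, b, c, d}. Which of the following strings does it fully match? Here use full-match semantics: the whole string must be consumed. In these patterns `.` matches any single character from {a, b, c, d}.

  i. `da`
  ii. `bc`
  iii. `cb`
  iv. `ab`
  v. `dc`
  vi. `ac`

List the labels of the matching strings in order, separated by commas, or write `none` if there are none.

none

i → no match
ii → no match
iii → no match
iv → no match
v → no match
vi → no match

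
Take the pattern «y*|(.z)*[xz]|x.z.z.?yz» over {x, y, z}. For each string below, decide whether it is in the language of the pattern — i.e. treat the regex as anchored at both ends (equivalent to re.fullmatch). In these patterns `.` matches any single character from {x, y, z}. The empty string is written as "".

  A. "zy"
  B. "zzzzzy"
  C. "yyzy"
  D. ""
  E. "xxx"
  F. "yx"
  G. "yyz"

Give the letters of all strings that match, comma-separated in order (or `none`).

A → no match
B → no match
C → no match
D → match
E → no match
F → no match
G → no match

D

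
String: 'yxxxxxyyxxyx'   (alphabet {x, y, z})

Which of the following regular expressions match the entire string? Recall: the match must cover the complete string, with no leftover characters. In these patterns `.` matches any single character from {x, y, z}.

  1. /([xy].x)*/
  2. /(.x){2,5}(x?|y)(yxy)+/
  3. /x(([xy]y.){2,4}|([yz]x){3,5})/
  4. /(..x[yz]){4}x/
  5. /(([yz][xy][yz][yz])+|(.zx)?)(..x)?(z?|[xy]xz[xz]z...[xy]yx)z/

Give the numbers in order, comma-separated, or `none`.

1 → match
2 → no match — must end with 'yxy'
3 → no match — must start with 'x'
4 → no match
5 → no match — must end with 'z'

1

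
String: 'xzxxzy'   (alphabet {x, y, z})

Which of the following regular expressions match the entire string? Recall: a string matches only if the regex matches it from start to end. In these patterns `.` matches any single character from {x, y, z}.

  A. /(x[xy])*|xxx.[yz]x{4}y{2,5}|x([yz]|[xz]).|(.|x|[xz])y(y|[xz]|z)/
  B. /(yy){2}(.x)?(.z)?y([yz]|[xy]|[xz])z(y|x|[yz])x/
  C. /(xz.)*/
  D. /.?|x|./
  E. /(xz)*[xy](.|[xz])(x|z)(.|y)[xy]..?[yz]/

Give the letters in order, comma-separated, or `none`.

C

A → no match
B → no match — must start with 'yy'
C → match
D → no match
E → no match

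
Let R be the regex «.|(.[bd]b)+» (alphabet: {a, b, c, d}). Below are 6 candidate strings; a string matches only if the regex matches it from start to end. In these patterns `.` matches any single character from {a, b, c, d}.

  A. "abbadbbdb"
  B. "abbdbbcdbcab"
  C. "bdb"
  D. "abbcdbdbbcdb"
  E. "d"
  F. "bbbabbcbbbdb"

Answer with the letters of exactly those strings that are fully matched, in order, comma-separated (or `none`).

A, C, D, E, F

A → match
B → no match
C → match
D → match
E → match
F → match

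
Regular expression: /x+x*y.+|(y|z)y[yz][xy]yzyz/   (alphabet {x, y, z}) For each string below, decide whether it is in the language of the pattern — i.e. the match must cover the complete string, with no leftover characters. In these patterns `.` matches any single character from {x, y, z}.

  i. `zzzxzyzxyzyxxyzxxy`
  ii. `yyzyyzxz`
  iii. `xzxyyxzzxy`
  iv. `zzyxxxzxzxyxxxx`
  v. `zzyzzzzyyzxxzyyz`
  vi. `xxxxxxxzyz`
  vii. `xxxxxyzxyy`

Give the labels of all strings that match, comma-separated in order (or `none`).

i → no match
ii → no match
iii → no match
iv → no match
v → no match
vi → no match
vii → match

vii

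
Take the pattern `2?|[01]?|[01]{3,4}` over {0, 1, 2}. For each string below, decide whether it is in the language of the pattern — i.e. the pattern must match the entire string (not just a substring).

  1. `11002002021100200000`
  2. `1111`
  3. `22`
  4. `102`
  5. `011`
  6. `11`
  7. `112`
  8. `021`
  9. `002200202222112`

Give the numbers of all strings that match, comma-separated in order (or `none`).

1 → no match
2. `1111` → match
3. `22` → no match
4. `102` → no match
5. `011` → match
6. `11` → no match
7. `112` → no match
8. `021` → no match
9 → no match

2, 5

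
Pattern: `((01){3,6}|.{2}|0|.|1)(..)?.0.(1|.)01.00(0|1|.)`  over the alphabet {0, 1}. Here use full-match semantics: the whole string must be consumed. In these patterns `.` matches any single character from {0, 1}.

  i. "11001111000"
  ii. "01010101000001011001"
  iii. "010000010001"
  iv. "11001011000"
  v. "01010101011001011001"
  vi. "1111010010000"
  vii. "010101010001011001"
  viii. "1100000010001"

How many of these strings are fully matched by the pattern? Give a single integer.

i → no match
ii → match
iii → match
iv → match
v → match
vi → match
vii → match
viii → match
Total matched: 7

7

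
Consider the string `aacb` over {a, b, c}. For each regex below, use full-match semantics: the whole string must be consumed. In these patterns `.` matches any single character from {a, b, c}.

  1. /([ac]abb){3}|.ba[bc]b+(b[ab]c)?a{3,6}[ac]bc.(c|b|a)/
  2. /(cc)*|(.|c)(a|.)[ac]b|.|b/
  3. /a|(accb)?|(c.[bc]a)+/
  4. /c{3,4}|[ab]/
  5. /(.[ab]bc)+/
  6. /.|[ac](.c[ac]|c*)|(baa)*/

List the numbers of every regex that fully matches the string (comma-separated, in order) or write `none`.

2

1 → no match
2 → match
3 → no match
4 → no match
5 → no match — must end with `bc`
6 → no match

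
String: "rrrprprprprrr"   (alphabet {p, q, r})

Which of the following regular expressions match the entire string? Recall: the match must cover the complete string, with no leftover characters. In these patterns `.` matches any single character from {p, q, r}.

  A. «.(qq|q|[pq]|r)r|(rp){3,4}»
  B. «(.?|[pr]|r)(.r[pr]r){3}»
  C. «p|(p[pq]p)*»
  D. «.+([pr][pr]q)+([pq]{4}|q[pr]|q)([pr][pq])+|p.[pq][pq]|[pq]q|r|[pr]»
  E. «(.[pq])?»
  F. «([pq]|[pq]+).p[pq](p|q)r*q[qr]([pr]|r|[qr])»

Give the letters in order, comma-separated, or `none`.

B

A → no match
B → match
C → no match
D → no match
E → no match
F → no match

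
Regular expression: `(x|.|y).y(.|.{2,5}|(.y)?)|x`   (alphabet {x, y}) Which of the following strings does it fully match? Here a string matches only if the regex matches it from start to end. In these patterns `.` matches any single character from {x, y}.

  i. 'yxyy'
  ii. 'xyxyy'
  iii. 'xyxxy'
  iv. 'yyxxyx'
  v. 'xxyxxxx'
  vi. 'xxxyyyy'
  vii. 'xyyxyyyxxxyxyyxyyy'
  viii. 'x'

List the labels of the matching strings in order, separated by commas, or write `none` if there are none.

i, v, viii

i. 'yxyy' → match
ii. 'xyxyy' → no match
iii. 'xyxxy' → no match
iv. 'yyxxyx' → no match
v. 'xxyxxxx' → match
vi. 'xxxyyyy' → no match
vii → no match
viii. 'x' → match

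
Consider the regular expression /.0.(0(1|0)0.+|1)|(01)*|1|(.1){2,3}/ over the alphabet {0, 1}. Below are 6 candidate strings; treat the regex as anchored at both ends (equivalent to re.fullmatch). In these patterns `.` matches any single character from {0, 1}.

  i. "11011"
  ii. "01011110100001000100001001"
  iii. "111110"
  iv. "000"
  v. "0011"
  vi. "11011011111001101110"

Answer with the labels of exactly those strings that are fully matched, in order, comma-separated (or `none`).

i → no match
ii → no match
iii → no match
iv → no match
v → match
vi → no match

v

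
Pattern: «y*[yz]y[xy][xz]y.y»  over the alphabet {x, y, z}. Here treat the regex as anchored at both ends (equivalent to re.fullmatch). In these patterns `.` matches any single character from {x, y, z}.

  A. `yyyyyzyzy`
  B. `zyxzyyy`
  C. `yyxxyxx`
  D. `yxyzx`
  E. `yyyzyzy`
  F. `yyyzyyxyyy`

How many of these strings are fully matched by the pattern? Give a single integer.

4

A → match
B → match
C → no match — must end with `y`
D → no match — must end with `y`
E → match
F → match
Total matched: 4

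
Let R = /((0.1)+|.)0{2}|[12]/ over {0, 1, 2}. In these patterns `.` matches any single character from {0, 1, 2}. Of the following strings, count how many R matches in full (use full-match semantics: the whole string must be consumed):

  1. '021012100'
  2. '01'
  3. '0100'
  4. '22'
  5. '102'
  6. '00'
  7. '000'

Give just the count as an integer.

1

1 → no match
2 → no match
3 → no match
4 → no match
5 → no match
6 → no match
7 → match
Total matched: 1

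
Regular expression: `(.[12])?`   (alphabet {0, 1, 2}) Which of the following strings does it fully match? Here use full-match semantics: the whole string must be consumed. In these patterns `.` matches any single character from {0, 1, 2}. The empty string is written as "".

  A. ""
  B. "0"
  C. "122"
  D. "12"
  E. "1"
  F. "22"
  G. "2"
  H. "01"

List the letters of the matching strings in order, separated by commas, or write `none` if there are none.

A, D, F, H

A → match
B → no match
C → no match
D → match
E → no match
F → match
G → no match
H → match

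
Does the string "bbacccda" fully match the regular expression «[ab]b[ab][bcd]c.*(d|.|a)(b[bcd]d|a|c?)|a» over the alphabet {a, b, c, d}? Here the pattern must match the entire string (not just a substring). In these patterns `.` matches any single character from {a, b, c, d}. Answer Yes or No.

Yes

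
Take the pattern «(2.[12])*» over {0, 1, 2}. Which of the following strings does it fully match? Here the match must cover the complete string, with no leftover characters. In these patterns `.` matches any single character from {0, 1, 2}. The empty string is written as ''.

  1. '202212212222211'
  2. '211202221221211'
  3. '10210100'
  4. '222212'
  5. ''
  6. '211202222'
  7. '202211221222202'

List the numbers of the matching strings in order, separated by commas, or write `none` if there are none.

1 → match
2 → match
3 → no match
4 → match
5 → match
6 → match
7 → match

1, 2, 4, 5, 6, 7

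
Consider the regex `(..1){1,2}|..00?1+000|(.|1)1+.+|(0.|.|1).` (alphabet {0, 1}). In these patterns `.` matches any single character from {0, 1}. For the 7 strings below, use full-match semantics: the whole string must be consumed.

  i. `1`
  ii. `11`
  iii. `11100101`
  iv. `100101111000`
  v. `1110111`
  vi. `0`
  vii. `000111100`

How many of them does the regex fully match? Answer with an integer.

i → no match
ii → match
iii → match
iv → no match
v → match
vi → no match
vii → no match
Total matched: 3

3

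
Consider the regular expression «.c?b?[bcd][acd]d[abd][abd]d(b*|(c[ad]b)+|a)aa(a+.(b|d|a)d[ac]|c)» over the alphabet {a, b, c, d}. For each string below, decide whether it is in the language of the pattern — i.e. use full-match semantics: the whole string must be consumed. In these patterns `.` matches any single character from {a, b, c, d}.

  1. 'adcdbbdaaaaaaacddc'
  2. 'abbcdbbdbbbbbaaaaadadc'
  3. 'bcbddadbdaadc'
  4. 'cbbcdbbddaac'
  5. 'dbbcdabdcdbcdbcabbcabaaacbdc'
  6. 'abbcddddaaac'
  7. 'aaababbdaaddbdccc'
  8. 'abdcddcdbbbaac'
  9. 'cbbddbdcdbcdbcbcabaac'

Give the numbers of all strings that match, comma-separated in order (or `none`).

1 → match
2 → match
3 → no match
4. 'cbbcdbbddaac' → no match
5 → no match
6. 'abbcddddaaac' → match
7 → no match
8 → no match
9 → no match

1, 2, 6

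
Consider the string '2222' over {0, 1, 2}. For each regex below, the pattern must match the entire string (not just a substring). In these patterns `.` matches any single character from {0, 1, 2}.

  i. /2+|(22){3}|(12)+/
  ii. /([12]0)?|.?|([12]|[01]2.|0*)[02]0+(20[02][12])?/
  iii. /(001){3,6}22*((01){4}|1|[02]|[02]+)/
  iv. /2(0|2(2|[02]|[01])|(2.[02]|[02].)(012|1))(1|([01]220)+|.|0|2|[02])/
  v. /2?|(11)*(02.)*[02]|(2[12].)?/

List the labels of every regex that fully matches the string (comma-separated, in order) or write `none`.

i → match
ii → no match
iii → no match — must start with '001'
iv → match
v → no match

i, iv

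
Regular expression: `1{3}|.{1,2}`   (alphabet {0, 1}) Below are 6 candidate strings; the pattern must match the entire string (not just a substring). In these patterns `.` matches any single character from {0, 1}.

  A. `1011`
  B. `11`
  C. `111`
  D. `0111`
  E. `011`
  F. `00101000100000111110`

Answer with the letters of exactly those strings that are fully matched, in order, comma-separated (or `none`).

B, C

A → no match
B → match
C → match
D → no match
E → no match
F → no match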